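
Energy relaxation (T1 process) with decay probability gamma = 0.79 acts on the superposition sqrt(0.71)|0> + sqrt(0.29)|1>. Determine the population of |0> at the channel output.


For amplitude damping with parameter gamma on state sqrt(a)|0> + sqrt(b)|1>:
alpha^2 = 0.71, beta^2 = 0.29
P(|0>) = alpha^2 + gamma * beta^2
= 0.71 + 0.79 * 0.29
= 0.71 + 0.2291
= 0.9391

0.9391


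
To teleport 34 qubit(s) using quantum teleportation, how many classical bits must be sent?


Quantum teleportation requires 2 classical bits per qubit teleported.
34 qubit(s) -> 2 * 34 = 68 classical bits

68


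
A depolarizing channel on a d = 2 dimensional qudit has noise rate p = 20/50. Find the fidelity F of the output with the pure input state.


F = (1-p) + p/d
= (1 - 0.4000) + 0.4000/2
= 0.6000 + 0.2000
= 0.8000

0.8000


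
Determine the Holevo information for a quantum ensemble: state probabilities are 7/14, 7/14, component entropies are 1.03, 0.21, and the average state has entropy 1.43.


chi = S(rho) - sum_i p_i * S(rho_i)
Weighted entropy = 7/14 * 1.03 + 7/14 * 0.21
= 0.6200
chi = 1.43 - 0.6200
= 0.8100

0.8100


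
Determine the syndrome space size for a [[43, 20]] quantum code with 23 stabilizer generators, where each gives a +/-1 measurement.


Each stabilizer generator gives a binary (+1 or -1) measurement outcome.
With 23 independent generators:
Total syndromes = 2^23
= 8388608

8388608


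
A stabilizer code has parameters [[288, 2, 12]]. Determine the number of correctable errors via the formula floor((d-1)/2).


Code parameters: [[288, 2, 12]], distance d = 12.
Number of correctable errors = floor((d-1)/2)
= floor((12 - 1)/2)
= floor(11/2)
= 5

5


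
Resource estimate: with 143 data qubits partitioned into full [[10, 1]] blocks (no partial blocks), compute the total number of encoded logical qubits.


Each code block uses 10 physical qubits for 1 logical qubit(s).
Number of complete blocks = floor(143 / 10) = 14
Logical qubits = 14 * 1
= 14

14


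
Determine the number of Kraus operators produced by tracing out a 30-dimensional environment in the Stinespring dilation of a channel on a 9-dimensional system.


Tracing out the environment in an orthonormal basis {|i>_E} gives Kraus operators K_i = <i|_E U |0>_E.
Number of Kraus operators = dim(H_env) = d_env
= 30

30


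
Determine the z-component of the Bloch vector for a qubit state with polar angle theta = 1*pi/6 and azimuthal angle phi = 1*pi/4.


theta = 0.5236, phi = 0.7854
r_z = cos(theta) = 0.8660

0.8660


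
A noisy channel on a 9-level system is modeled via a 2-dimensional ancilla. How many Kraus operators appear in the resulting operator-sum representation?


Tracing out the environment in an orthonormal basis {|i>_E} gives Kraus operators K_i = <i|_E U |0>_E.
Number of Kraus operators = dim(H_env) = d_env
= 2

2


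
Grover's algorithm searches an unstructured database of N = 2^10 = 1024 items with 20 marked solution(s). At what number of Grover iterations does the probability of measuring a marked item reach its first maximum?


After j Grover iterations the success probability is P(j) = sin^2((2j+1)*theta), where sin(theta) = sqrt(k/N).
N = 2^10 = 1024, k = 20
sin(theta) = sqrt(k/N) = 0.1397542486
theta = arcsin(sqrt(k/N)) = 0.1402132233 rad
P(j) reaches its first maximum when (2j+1)*theta is as close as possible to pi/2, i.e. j = round(pi/(4*theta) - 1/2).
pi/(4*theta) - 1/2 = 5.1015
(For comparison, the common estimate pi/4 * sqrt(N/k) = 5.6199; the exact maximiser is used here.)
Optimal iterations = 5

5


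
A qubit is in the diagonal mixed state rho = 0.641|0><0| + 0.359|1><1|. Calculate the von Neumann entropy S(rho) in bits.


S = -p*log2(p) - (1-p)*log2(1-p)
p = 0.6410, 1-p = 0.3590
= -0.6410 * log2(0.6410) - 0.3590 * log2(0.3590)
= -(-0.4113) - (-0.5306)
= 0.9418

0.9418


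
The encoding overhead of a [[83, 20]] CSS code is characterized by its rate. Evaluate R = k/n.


Code rate R = k/n
= 20/83
= 0.2410

0.2410


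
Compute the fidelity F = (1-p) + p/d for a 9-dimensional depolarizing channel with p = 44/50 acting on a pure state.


F = (1-p) + p/d
= (1 - 0.8800) + 0.8800/9
= 0.1200 + 0.0978
= 0.2178

0.2178


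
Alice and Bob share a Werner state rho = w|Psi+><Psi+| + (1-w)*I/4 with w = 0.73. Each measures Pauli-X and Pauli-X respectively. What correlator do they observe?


|Psi+> = (|01> + |10>)/sqrt(2)
For the pure Bell state, <X_A X_B> = +1 (Bell-state Pauli correlator).
The maximally-mixed part I/4 has tr(I/4 * P tensor P) = 0 for any traceless Pauli P.
So <X_A X_B>_rho = w * (+1) + (1 - w) * 0
= 0.73 * (+1)
= 0.7300

0.7300


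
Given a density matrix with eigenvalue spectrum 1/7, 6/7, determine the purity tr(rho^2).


tr(rho^2) = sum of eigenvalues squared
= (1/7)^2 + (6/7)^2
= (1 + 36) / 49
= 37/49
= 0.7551

0.7551


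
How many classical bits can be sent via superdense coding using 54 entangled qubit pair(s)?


Superdense coding allows 2 classical bits per shared entangled pair.
54 pair(s) -> 2 * 54 = 108 classical bits

108


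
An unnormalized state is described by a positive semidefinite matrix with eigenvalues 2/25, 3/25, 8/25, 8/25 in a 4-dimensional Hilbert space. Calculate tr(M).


tr(M) = sum of eigenvalues
= 2/25 + 3/25 + 8/25 + 8/25
= 21/25
= 0.8400

0.8400


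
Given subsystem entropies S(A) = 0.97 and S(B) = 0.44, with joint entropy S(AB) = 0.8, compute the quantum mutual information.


I(A:B) = S(A) + S(B) - S(AB)
= 0.97 + 0.44 - 0.8
= 0.6100

0.6100


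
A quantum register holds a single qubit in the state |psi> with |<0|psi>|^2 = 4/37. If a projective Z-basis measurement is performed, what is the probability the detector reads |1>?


|alpha|^2 = 4/37 = 0.1081
|beta|^2 = 1 - 4/37 = 33/37 = 0.8919
P(|1>) = |beta|^2 = 0.8919

0.8919


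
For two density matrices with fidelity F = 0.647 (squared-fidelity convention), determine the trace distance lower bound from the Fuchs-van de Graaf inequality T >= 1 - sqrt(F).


Fuchs-van de Graaf (squared-fidelity convention): 1 - sqrt(F) <= T <= sqrt(1 - F).
Lower bound: T >= 1 - sqrt(F)
sqrt(F) = sqrt(0.647) = 0.8044
T >= 1 - 0.8044
T >= 0.1956

0.1956


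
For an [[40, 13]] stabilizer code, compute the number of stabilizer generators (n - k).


For an [[n,k]] stabilizer code:
Number of stabilizer generators = n - k
= 40 - 13
= 27

27


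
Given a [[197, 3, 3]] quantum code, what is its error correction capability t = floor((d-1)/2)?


Code parameters: [[197, 3, 3]], distance d = 3.
Number of correctable errors = floor((d-1)/2)
= floor((3 - 1)/2)
= floor(2/2)
= 1

1


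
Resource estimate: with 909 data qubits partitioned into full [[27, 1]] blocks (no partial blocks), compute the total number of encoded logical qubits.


Each code block uses 27 physical qubits for 1 logical qubit(s).
Number of complete blocks = floor(909 / 27) = 33
Logical qubits = 33 * 1
= 33

33


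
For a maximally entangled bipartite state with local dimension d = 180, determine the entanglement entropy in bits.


For a maximally entangled state in d x d:
S = log2(d) = log2(180)
= 7.4919

7.4919


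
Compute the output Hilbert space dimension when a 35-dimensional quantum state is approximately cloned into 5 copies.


Output space = H^(tensor 5) where dim(H) = 35
dim = 35^5
= 1225 (after 2 factors)
= 42875 (after 3 factors)
= 1500625 (after 4 factors)
= 52521875 (after 5 factors)
= 52521875

52521875


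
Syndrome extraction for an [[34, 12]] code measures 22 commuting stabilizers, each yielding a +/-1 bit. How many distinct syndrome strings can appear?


Each stabilizer generator gives a binary (+1 or -1) measurement outcome.
With 22 independent generators:
Total syndromes = 2^22
= 4194304

4194304


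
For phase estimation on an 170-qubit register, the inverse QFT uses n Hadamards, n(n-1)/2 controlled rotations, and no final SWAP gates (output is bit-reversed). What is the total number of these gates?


Hadamard gates: 170
Controlled rotations: n*(n-1)/2 = 170*169/2 = 14365
SWAP gates: 0 (omitted)
Total = 170 + 14365
= 14535

14535


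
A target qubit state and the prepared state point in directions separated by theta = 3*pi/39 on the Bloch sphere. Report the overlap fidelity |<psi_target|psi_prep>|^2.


For states separated by angle theta on Bloch sphere:
F = cos^2(theta/2)
theta = 3*pi/39 = 0.2417
theta/2 = 0.1208
cos(theta/2) = 0.9927
F = 0.9855

0.9855


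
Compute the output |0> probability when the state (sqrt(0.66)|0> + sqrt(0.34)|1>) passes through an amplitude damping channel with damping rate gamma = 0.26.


For amplitude damping with parameter gamma on state sqrt(a)|0> + sqrt(b)|1>:
alpha^2 = 0.66, beta^2 = 0.34
P(|0>) = alpha^2 + gamma * beta^2
= 0.66 + 0.26 * 0.34
= 0.66 + 0.0884
= 0.7484

0.7484


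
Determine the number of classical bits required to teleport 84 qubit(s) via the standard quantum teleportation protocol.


Quantum teleportation requires 2 classical bits per qubit teleported.
84 qubit(s) -> 2 * 84 = 168 classical bits

168


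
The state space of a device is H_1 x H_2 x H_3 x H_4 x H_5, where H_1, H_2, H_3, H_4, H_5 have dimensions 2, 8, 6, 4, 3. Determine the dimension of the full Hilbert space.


dim(H_1 x H_2 x H_3 x H_4 x H_5) = 2 * 8 * 6 * 4 * 3
= 16 * 6 * 4 * 3
= 96 * 4 * 3
= 384 * 3
= 1152

1152


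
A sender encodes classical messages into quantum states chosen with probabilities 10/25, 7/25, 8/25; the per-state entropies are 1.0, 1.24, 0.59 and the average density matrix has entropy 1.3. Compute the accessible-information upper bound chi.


chi = S(rho) - sum_i p_i * S(rho_i)
Weighted entropy = 10/25 * 1.0 + 7/25 * 1.24 + 8/25 * 0.59
= 0.9360
chi = 1.3 - 0.9360
= 0.3640

0.3640


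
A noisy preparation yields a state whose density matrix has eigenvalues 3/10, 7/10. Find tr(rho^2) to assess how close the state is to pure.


tr(rho^2) = sum of eigenvalues squared
= (3/10)^2 + (7/10)^2
= (9 + 49) / 100
= 58/100
= 0.5800

0.5800


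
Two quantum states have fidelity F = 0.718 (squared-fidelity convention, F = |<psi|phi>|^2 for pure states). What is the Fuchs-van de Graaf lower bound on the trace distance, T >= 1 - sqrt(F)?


Fuchs-van de Graaf (squared-fidelity convention): 1 - sqrt(F) <= T <= sqrt(1 - F).
Lower bound: T >= 1 - sqrt(F)
sqrt(F) = sqrt(0.718) = 0.8473
T >= 1 - 0.8473
T >= 0.1527

0.1527


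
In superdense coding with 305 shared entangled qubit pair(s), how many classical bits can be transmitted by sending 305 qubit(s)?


Superdense coding allows 2 classical bits per shared entangled pair.
305 pair(s) -> 2 * 305 = 610 classical bits

610


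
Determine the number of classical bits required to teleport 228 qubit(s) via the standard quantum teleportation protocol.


Quantum teleportation requires 2 classical bits per qubit teleported.
228 qubit(s) -> 2 * 228 = 456 classical bits

456


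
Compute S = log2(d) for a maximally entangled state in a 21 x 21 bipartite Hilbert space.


For a maximally entangled state in d x d:
S = log2(d) = log2(21)
= 4.3923

4.3923


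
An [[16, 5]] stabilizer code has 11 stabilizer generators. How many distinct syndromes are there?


Each stabilizer generator gives a binary (+1 or -1) measurement outcome.
With 11 independent generators:
Total syndromes = 2^11
= 2048

2048


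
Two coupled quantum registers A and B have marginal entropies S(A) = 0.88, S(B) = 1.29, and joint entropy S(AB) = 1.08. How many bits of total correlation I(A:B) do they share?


I(A:B) = S(A) + S(B) - S(AB)
= 0.88 + 1.29 - 1.08
= 1.0900

1.0900


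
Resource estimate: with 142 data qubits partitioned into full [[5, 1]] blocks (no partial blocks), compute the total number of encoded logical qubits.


Each code block uses 5 physical qubits for 1 logical qubit(s).
Number of complete blocks = floor(142 / 5) = 28
Logical qubits = 28 * 1
= 28

28


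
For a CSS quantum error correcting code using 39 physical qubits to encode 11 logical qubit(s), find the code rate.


Code rate R = k/n
= 11/39
= 0.2821

0.2821


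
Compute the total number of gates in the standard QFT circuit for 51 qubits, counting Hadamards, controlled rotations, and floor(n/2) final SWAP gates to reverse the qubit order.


Hadamard gates: 51
Controlled rotations: n*(n-1)/2 = 51*50/2 = 1275
SWAP gates: floor(n/2) = floor(51/2) = 25
Total = 51 + 1275 + 25
= 1351

1351


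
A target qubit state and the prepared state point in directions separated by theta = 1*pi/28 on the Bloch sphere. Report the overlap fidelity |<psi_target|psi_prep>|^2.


For states separated by angle theta on Bloch sphere:
F = cos^2(theta/2)
theta = 1*pi/28 = 0.1122
theta/2 = 0.0561
cos(theta/2) = 0.9984
F = 0.9969

0.9969


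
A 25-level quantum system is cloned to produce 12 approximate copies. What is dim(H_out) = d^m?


Output space = H^(tensor 12) where dim(H) = 25
dim = 25^12
= 625 (after 2 factors)
= 15625 (after 3 factors)
= 390625 (after 4 factors)
= 9765625 (after 5 factors)
= 244140625 (after 6 factors)
= 6103515625 (after 7 factors)
= 152587890625 (after 8 factors)
= 3814697265625 (after 9 factors)
= 95367431640625 (after 10 factors)
= 2384185791015625 (after 11 factors)
= 59604644775390625 (after 12 factors)
= 59604644775390625

59604644775390625


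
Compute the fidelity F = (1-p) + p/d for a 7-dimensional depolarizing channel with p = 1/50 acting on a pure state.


F = (1-p) + p/d
= (1 - 0.0200) + 0.0200/7
= 0.9800 + 0.0029
= 0.9829

0.9829


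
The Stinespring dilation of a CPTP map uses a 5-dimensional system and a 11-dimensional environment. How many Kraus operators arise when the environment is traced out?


Tracing out the environment in an orthonormal basis {|i>_E} gives Kraus operators K_i = <i|_E U |0>_E.
Number of Kraus operators = dim(H_env) = d_env
= 11

11


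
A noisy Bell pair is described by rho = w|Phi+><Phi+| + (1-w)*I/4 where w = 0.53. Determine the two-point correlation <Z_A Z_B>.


|Phi+> = (|00> + |11>)/sqrt(2)
For the pure Bell state, <Z_A Z_B> = +1 (Bell-state Pauli correlator).
The maximally-mixed part I/4 has tr(I/4 * P tensor P) = 0 for any traceless Pauli P.
So <Z_A Z_B>_rho = w * (+1) + (1 - w) * 0
= 0.53 * (+1)
= 0.5300

0.5300


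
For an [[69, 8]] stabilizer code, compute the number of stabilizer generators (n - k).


For an [[n,k]] stabilizer code:
Number of stabilizer generators = n - k
= 69 - 8
= 61

61


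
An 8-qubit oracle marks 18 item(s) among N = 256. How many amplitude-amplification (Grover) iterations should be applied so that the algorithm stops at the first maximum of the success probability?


After j Grover iterations the success probability is P(j) = sin^2((2j+1)*theta), where sin(theta) = sqrt(k/N).
N = 2^8 = 256, k = 18
sin(theta) = sqrt(k/N) = 0.2651650429
theta = arcsin(sqrt(k/N)) = 0.2683750886 rad
P(j) reaches its first maximum when (2j+1)*theta is as close as possible to pi/2, i.e. j = round(pi/(4*theta) - 1/2).
pi/(4*theta) - 1/2 = 2.4265
(For comparison, the common estimate pi/4 * sqrt(N/k) = 2.9619; the exact maximiser is used here.)
Optimal iterations = 2

2


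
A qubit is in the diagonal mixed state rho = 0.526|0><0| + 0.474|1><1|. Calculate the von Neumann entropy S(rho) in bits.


S = -p*log2(p) - (1-p)*log2(1-p)
p = 0.5260, 1-p = 0.4740
= -0.5260 * log2(0.5260) - 0.4740 * log2(0.4740)
= -(-0.4875) - (-0.5105)
= 0.9980

0.9980


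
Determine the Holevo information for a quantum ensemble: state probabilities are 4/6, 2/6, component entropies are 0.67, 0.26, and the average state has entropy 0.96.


chi = S(rho) - sum_i p_i * S(rho_i)
Weighted entropy = 4/6 * 0.67 + 2/6 * 0.26
= 0.5333
chi = 0.96 - 0.5333
= 0.4267

0.4267


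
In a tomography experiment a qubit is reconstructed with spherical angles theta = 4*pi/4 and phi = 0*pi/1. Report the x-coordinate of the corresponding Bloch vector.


theta = 3.1416, phi = 0.0000
r_x = sin(theta)*cos(phi) = 0.0000 * 1.0000
r_x = 0.0000

0.0000


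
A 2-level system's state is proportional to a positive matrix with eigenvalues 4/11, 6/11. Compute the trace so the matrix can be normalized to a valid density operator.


tr(M) = sum of eigenvalues
= 4/11 + 6/11
= 10/11
= 0.9091

0.9091


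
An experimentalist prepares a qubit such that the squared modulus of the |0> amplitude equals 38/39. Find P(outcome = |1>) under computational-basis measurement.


|alpha|^2 = 38/39 = 0.9744
|beta|^2 = 1 - 38/39 = 1/39 = 0.0256
P(|1>) = |beta|^2 = 0.0256

0.0256


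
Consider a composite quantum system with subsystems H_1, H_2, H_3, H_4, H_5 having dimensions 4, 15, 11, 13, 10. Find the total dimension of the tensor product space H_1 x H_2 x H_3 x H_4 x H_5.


dim(H_1 x H_2 x H_3 x H_4 x H_5) = 4 * 15 * 11 * 13 * 10
= 60 * 11 * 13 * 10
= 660 * 13 * 10
= 8580 * 10
= 85800

85800


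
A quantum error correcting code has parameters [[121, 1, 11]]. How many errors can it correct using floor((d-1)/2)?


Code parameters: [[121, 1, 11]], distance d = 11.
Number of correctable errors = floor((d-1)/2)
= floor((11 - 1)/2)
= floor(10/2)
= 5

5


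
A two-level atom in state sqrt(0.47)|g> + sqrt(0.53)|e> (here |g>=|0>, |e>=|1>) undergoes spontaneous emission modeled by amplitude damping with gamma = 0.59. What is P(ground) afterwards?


For amplitude damping with parameter gamma on state sqrt(a)|0> + sqrt(b)|1>:
alpha^2 = 0.47, beta^2 = 0.53
P(|0>) = alpha^2 + gamma * beta^2
= 0.47 + 0.59 * 0.53
= 0.47 + 0.3127
= 0.7827

0.7827


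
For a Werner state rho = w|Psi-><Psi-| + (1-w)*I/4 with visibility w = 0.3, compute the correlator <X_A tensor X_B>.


|Psi-> = (|01> - |10>)/sqrt(2)
For the pure Bell state, <X_A X_B> = -1 (Bell-state Pauli correlator).
The maximally-mixed part I/4 has tr(I/4 * P tensor P) = 0 for any traceless Pauli P.
So <X_A X_B>_rho = w * (-1) + (1 - w) * 0
= 0.3 * (-1)
= -0.3000

-0.3000


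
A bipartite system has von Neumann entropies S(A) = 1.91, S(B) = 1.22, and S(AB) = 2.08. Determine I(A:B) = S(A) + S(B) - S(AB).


I(A:B) = S(A) + S(B) - S(AB)
= 1.91 + 1.22 - 2.08
= 1.0500

1.0500


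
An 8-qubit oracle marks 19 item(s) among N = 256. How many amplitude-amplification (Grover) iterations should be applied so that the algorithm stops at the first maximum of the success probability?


After j Grover iterations the success probability is P(j) = sin^2((2j+1)*theta), where sin(theta) = sqrt(k/N).
N = 2^8 = 256, k = 19
sin(theta) = sqrt(k/N) = 0.272431184
theta = arcsin(sqrt(k/N)) = 0.2759188888 rad
P(j) reaches its first maximum when (2j+1)*theta is as close as possible to pi/2, i.e. j = round(pi/(4*theta) - 1/2).
pi/(4*theta) - 1/2 = 2.3465
(For comparison, the common estimate pi/4 * sqrt(N/k) = 2.8829; the exact maximiser is used here.)
Optimal iterations = 2

2


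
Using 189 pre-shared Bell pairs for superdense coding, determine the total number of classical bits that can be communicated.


Superdense coding allows 2 classical bits per shared entangled pair.
189 pair(s) -> 2 * 189 = 378 classical bits

378


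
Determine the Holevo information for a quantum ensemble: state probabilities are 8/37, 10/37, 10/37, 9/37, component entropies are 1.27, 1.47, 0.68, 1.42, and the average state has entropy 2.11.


chi = S(rho) - sum_i p_i * S(rho_i)
Weighted entropy = 8/37 * 1.27 + 10/37 * 1.47 + 10/37 * 0.68 + 9/37 * 1.42
= 1.2011
chi = 2.11 - 1.2011
= 0.9089

0.9089


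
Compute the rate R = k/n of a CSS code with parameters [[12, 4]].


Code rate R = k/n
= 4/12
= 0.3333

0.3333


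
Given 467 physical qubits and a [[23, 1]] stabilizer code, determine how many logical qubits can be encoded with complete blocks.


Each code block uses 23 physical qubits for 1 logical qubit(s).
Number of complete blocks = floor(467 / 23) = 20
Logical qubits = 20 * 1
= 20

20


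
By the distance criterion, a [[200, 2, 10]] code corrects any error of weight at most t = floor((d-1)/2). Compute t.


Code parameters: [[200, 2, 10]], distance d = 10.
Number of correctable errors = floor((d-1)/2)
= floor((10 - 1)/2)
= floor(9/2)
= 4

4


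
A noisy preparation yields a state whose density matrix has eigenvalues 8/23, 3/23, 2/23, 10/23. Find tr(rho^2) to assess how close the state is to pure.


tr(rho^2) = sum of eigenvalues squared
= (8/23)^2 + (3/23)^2 + (2/23)^2 + (10/23)^2
= (64 + 9 + 4 + 100) / 529
= 177/529
= 0.3346

0.3346


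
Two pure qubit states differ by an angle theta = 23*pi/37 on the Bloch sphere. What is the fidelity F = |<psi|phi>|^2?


For states separated by angle theta on Bloch sphere:
F = cos^2(theta/2)
theta = 23*pi/37 = 1.9529
theta/2 = 0.9764
cos(theta/2) = 0.5600
F = 0.3136

0.3136


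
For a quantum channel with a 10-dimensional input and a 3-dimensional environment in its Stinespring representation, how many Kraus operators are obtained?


Tracing out the environment in an orthonormal basis {|i>_E} gives Kraus operators K_i = <i|_E U |0>_E.
Number of Kraus operators = dim(H_env) = d_env
= 3

3


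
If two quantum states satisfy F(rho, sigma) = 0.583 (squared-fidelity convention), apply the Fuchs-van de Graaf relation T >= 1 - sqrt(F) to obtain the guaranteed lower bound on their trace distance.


Fuchs-van de Graaf (squared-fidelity convention): 1 - sqrt(F) <= T <= sqrt(1 - F).
Lower bound: T >= 1 - sqrt(F)
sqrt(F) = sqrt(0.583) = 0.7635
T >= 1 - 0.7635
T >= 0.2365

0.2365


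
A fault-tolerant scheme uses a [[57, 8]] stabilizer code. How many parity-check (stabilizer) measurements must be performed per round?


For an [[n,k]] stabilizer code:
Number of stabilizer generators = n - k
= 57 - 8
= 49

49


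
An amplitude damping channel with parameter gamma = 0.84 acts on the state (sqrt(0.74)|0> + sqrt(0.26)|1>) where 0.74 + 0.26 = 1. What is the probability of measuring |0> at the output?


For amplitude damping with parameter gamma on state sqrt(a)|0> + sqrt(b)|1>:
alpha^2 = 0.74, beta^2 = 0.26
P(|0>) = alpha^2 + gamma * beta^2
= 0.74 + 0.84 * 0.26
= 0.74 + 0.2184
= 0.9584

0.9584


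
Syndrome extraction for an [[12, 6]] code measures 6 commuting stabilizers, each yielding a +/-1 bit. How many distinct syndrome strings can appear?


Each stabilizer generator gives a binary (+1 or -1) measurement outcome.
With 6 independent generators:
Total syndromes = 2^6
= 64

64


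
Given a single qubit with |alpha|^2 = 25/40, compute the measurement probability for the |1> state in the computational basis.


|alpha|^2 = 25/40 = 0.6250
|beta|^2 = 1 - 25/40 = 15/40 = 0.3750
P(|1>) = |beta|^2 = 0.3750

0.3750


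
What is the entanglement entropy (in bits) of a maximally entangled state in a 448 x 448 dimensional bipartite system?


For a maximally entangled state in d x d:
S = log2(d) = log2(448)
= 8.8074

8.8074


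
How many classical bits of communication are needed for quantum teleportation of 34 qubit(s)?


Quantum teleportation requires 2 classical bits per qubit teleported.
34 qubit(s) -> 2 * 34 = 68 classical bits

68


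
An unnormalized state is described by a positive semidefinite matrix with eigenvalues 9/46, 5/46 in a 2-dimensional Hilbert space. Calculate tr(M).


tr(M) = sum of eigenvalues
= 9/46 + 5/46
= 14/46
= 0.3043

0.3043


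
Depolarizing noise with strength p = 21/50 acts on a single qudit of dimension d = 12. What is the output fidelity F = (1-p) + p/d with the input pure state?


F = (1-p) + p/d
= (1 - 0.4200) + 0.4200/12
= 0.5800 + 0.0350
= 0.6150

0.6150


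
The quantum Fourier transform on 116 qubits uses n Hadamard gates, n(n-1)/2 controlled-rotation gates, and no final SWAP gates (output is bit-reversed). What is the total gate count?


Hadamard gates: 116
Controlled rotations: n*(n-1)/2 = 116*115/2 = 6670
SWAP gates: 0 (omitted)
Total = 116 + 6670
= 6786

6786


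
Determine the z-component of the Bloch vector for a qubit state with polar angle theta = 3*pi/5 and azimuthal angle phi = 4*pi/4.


theta = 1.8850, phi = 3.1416
r_z = cos(theta) = -0.3090

-0.3090


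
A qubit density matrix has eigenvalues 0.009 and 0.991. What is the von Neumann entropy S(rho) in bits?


S = -p*log2(p) - (1-p)*log2(1-p)
p = 0.0090, 1-p = 0.9910
= -0.0090 * log2(0.0090) - 0.9910 * log2(0.9910)
= -(-0.0612) - (-0.0129)
= 0.0741

0.0741


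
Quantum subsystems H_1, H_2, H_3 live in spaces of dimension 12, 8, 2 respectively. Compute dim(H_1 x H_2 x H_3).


dim(H_1 x H_2 x H_3) = 12 * 8 * 2
= 96 * 2
= 192

192


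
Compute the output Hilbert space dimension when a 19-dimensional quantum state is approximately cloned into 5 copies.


Output space = H^(tensor 5) where dim(H) = 19
dim = 19^5
= 361 (after 2 factors)
= 6859 (after 3 factors)
= 130321 (after 4 factors)
= 2476099 (after 5 factors)
= 2476099

2476099


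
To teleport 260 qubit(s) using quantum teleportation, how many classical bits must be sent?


Quantum teleportation requires 2 classical bits per qubit teleported.
260 qubit(s) -> 2 * 260 = 520 classical bits

520


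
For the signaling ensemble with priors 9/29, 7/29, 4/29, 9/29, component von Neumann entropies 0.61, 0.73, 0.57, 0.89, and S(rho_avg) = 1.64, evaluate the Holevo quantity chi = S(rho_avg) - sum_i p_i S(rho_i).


chi = S(rho) - sum_i p_i * S(rho_i)
Weighted entropy = 9/29 * 0.61 + 7/29 * 0.73 + 4/29 * 0.57 + 9/29 * 0.89
= 0.7203
chi = 1.64 - 0.7203
= 0.9197

0.9197


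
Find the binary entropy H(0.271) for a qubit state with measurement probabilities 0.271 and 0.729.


S = -p*log2(p) - (1-p)*log2(1-p)
p = 0.2710, 1-p = 0.7290
= -0.2710 * log2(0.2710) - 0.7290 * log2(0.7290)
= -(-0.5105) - (-0.3324)
= 0.8429

0.8429


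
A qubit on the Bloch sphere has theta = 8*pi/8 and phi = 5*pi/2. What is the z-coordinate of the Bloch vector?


theta = 3.1416, phi = 7.8540
r_z = cos(theta) = -1.0000

-1.0000


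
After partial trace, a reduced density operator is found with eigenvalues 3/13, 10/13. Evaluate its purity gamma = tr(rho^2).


tr(rho^2) = sum of eigenvalues squared
= (3/13)^2 + (10/13)^2
= (9 + 100) / 169
= 109/169
= 0.6450

0.6450


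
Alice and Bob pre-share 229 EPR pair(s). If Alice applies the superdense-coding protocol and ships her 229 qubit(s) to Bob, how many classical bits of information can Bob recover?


Superdense coding allows 2 classical bits per shared entangled pair.
229 pair(s) -> 2 * 229 = 458 classical bits

458


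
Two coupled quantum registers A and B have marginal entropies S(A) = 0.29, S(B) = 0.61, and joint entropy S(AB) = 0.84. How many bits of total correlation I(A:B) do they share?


I(A:B) = S(A) + S(B) - S(AB)
= 0.29 + 0.61 - 0.84
= 0.0600

0.0600


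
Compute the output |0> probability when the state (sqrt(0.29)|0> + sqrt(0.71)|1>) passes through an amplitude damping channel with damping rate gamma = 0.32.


For amplitude damping with parameter gamma on state sqrt(a)|0> + sqrt(b)|1>:
alpha^2 = 0.29, beta^2 = 0.71
P(|0>) = alpha^2 + gamma * beta^2
= 0.29 + 0.32 * 0.71
= 0.29 + 0.2272
= 0.5172

0.5172


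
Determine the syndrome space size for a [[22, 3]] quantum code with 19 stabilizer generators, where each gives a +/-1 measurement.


Each stabilizer generator gives a binary (+1 or -1) measurement outcome.
With 19 independent generators:
Total syndromes = 2^19
= 524288

524288


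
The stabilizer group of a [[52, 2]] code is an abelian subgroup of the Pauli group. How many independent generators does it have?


For an [[n,k]] stabilizer code:
Number of stabilizer generators = n - k
= 52 - 2
= 50

50


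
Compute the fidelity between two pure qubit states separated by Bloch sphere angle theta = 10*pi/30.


For states separated by angle theta on Bloch sphere:
F = cos^2(theta/2)
theta = 10*pi/30 = 1.0472
theta/2 = 0.5236
cos(theta/2) = 0.8660
F = 0.7500

0.7500


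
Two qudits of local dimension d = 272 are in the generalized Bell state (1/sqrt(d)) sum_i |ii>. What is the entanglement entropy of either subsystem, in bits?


For a maximally entangled state in d x d:
S = log2(d) = log2(272)
= 8.0875

8.0875


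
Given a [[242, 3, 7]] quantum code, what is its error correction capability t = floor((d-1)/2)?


Code parameters: [[242, 3, 7]], distance d = 7.
Number of correctable errors = floor((d-1)/2)
= floor((7 - 1)/2)
= floor(6/2)
= 3

3


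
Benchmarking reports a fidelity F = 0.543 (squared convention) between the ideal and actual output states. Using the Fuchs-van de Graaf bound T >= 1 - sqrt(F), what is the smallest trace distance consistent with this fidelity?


Fuchs-van de Graaf (squared-fidelity convention): 1 - sqrt(F) <= T <= sqrt(1 - F).
Lower bound: T >= 1 - sqrt(F)
sqrt(F) = sqrt(0.543) = 0.7369
T >= 1 - 0.7369
T >= 0.2631

0.2631


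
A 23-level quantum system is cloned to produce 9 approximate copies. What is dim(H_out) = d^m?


Output space = H^(tensor 9) where dim(H) = 23
dim = 23^9
= 529 (after 2 factors)
= 12167 (after 3 factors)
= 279841 (after 4 factors)
= 6436343 (after 5 factors)
= 148035889 (after 6 factors)
= 3404825447 (after 7 factors)
= 78310985281 (after 8 factors)
= 1801152661463 (after 9 factors)
= 1801152661463

1801152661463


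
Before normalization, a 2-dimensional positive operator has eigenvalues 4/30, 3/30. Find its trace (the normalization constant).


tr(M) = sum of eigenvalues
= 4/30 + 3/30
= 7/30
= 0.2333

0.2333


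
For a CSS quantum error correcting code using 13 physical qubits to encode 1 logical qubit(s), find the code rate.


Code rate R = k/n
= 1/13
= 0.0769

0.0769


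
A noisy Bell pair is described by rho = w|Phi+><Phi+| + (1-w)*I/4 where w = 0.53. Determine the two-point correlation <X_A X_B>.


|Phi+> = (|00> + |11>)/sqrt(2)
For the pure Bell state, <X_A X_B> = +1 (Bell-state Pauli correlator).
The maximally-mixed part I/4 has tr(I/4 * P tensor P) = 0 for any traceless Pauli P.
So <X_A X_B>_rho = w * (+1) + (1 - w) * 0
= 0.53 * (+1)
= 0.5300

0.5300


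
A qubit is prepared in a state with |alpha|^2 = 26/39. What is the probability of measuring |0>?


|alpha|^2 = 26/39 = 0.6667
|beta|^2 = 1 - 26/39 = 13/39 = 0.3333
P(|0>) = |alpha|^2 = 0.6667

0.6667


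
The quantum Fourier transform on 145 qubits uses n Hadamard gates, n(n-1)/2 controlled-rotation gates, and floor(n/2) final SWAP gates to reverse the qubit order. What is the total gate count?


Hadamard gates: 145
Controlled rotations: n*(n-1)/2 = 145*144/2 = 10440
SWAP gates: floor(n/2) = floor(145/2) = 72
Total = 145 + 10440 + 72
= 10657

10657


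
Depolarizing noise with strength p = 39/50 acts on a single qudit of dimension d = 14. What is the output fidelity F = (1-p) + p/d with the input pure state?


F = (1-p) + p/d
= (1 - 0.7800) + 0.7800/14
= 0.2200 + 0.0557
= 0.2757

0.2757


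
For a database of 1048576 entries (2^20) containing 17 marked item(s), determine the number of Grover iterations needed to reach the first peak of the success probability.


After j Grover iterations the success probability is P(j) = sin^2((2j+1)*theta), where sin(theta) = sqrt(k/N).
N = 2^20 = 1048576, k = 17
sin(theta) = sqrt(k/N) = 0.004026470338
theta = arcsin(sqrt(k/N)) = 0.004026481217 rad
P(j) reaches its first maximum when (2j+1)*theta is as close as possible to pi/2, i.e. j = round(pi/(4*theta) - 1/2).
pi/(4*theta) - 1/2 = 194.5582
(For comparison, the common estimate pi/4 * sqrt(N/k) = 195.0587; the exact maximiser is used here.)
Optimal iterations = 195

195


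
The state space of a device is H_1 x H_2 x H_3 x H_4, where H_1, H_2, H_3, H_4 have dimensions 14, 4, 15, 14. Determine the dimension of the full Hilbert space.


dim(H_1 x H_2 x H_3 x H_4) = 14 * 4 * 15 * 14
= 56 * 15 * 14
= 840 * 14
= 11760

11760


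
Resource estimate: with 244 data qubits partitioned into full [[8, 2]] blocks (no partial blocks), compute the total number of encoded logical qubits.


Each code block uses 8 physical qubits for 2 logical qubit(s).
Number of complete blocks = floor(244 / 8) = 30
Logical qubits = 30 * 2
= 60

60


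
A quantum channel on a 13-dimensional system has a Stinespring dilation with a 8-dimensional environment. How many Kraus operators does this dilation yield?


Tracing out the environment in an orthonormal basis {|i>_E} gives Kraus operators K_i = <i|_E U |0>_E.
Number of Kraus operators = dim(H_env) = d_env
= 8

8


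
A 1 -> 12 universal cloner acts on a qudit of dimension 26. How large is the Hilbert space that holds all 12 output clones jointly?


Output space = H^(tensor 12) where dim(H) = 26
dim = 26^12
= 676 (after 2 factors)
= 17576 (after 3 factors)
= 456976 (after 4 factors)
= 11881376 (after 5 factors)
= 308915776 (after 6 factors)
= 8031810176 (after 7 factors)
= 208827064576 (after 8 factors)
= 5429503678976 (after 9 factors)
= 141167095653376 (after 10 factors)
= 3670344486987776 (after 11 factors)
= 95428956661682176 (after 12 factors)
= 95428956661682176

95428956661682176


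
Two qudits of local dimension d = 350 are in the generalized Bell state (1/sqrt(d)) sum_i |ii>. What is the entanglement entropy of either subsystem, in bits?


For a maximally entangled state in d x d:
S = log2(d) = log2(350)
= 8.4512

8.4512


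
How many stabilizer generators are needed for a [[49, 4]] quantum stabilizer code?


For an [[n,k]] stabilizer code:
Number of stabilizer generators = n - k
= 49 - 4
= 45

45


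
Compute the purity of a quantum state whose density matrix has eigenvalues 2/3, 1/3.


tr(rho^2) = sum of eigenvalues squared
= (2/3)^2 + (1/3)^2
= (4 + 1) / 9
= 5/9
= 0.5556

0.5556


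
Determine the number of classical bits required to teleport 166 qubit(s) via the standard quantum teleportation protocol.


Quantum teleportation requires 2 classical bits per qubit teleported.
166 qubit(s) -> 2 * 166 = 332 classical bits

332


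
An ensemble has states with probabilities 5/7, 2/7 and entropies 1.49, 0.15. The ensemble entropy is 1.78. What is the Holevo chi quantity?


chi = S(rho) - sum_i p_i * S(rho_i)
Weighted entropy = 5/7 * 1.49 + 2/7 * 0.15
= 1.1071
chi = 1.78 - 1.1071
= 0.6729

0.6729


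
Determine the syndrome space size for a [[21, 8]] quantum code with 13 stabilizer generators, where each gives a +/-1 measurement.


Each stabilizer generator gives a binary (+1 or -1) measurement outcome.
With 13 independent generators:
Total syndromes = 2^13
= 8192

8192


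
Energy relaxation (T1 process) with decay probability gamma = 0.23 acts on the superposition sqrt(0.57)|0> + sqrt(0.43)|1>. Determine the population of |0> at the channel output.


For amplitude damping with parameter gamma on state sqrt(a)|0> + sqrt(b)|1>:
alpha^2 = 0.57, beta^2 = 0.43
P(|0>) = alpha^2 + gamma * beta^2
= 0.57 + 0.23 * 0.43
= 0.57 + 0.0989
= 0.6689

0.6689


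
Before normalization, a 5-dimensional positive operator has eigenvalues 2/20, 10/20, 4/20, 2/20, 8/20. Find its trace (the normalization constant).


tr(M) = sum of eigenvalues
= 2/20 + 10/20 + 4/20 + 2/20 + 8/20
= 26/20
= 1.3000

1.3000


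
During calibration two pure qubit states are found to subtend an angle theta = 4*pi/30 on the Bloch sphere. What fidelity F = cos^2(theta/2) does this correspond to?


For states separated by angle theta on Bloch sphere:
F = cos^2(theta/2)
theta = 4*pi/30 = 0.4189
theta/2 = 0.2094
cos(theta/2) = 0.9781
F = 0.9568

0.9568


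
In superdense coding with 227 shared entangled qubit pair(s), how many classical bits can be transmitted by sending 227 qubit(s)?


Superdense coding allows 2 classical bits per shared entangled pair.
227 pair(s) -> 2 * 227 = 454 classical bits

454


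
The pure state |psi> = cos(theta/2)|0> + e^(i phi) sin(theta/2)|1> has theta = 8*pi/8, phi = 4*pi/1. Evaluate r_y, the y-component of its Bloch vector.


theta = 3.1416, phi = 12.5664
r_y = sin(theta)*sin(phi) = 0.0000 * 0.0000
r_y = 0.0000

0.0000


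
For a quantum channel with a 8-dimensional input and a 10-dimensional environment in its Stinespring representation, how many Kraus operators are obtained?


Tracing out the environment in an orthonormal basis {|i>_E} gives Kraus operators K_i = <i|_E U |0>_E.
Number of Kraus operators = dim(H_env) = d_env
= 10

10


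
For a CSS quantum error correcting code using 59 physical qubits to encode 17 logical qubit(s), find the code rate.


Code rate R = k/n
= 17/59
= 0.2881

0.2881


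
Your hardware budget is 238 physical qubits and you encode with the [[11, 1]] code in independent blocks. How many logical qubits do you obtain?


Each code block uses 11 physical qubits for 1 logical qubit(s).
Number of complete blocks = floor(238 / 11) = 21
Logical qubits = 21 * 1
= 21

21


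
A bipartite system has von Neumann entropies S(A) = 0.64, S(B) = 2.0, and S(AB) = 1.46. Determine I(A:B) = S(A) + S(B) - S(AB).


I(A:B) = S(A) + S(B) - S(AB)
= 0.64 + 2.0 - 1.46
= 1.1800

1.1800


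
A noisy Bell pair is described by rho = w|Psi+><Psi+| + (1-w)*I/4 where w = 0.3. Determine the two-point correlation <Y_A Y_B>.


|Psi+> = (|01> + |10>)/sqrt(2)
For the pure Bell state, <Y_A Y_B> = +1 (Bell-state Pauli correlator).
The maximally-mixed part I/4 has tr(I/4 * P tensor P) = 0 for any traceless Pauli P.
So <Y_A Y_B>_rho = w * (+1) + (1 - w) * 0
= 0.3 * (+1)
= 0.3000

0.3000


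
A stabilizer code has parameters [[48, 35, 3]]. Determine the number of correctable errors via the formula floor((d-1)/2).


Code parameters: [[48, 35, 3]], distance d = 3.
Number of correctable errors = floor((d-1)/2)
= floor((3 - 1)/2)
= floor(2/2)
= 1

1


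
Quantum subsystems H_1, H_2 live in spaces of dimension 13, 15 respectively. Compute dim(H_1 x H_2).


dim(H_1 x H_2) = 13 * 15
= 195

195


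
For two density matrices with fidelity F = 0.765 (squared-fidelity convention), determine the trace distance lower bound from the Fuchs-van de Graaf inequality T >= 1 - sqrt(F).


Fuchs-van de Graaf (squared-fidelity convention): 1 - sqrt(F) <= T <= sqrt(1 - F).
Lower bound: T >= 1 - sqrt(F)
sqrt(F) = sqrt(0.765) = 0.8746
T >= 1 - 0.8746
T >= 0.1254

0.1254


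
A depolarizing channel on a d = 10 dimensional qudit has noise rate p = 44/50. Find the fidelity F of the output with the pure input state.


F = (1-p) + p/d
= (1 - 0.8800) + 0.8800/10
= 0.1200 + 0.0880
= 0.2080

0.2080


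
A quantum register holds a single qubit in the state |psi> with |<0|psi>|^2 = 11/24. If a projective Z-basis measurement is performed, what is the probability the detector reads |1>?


|alpha|^2 = 11/24 = 0.4583
|beta|^2 = 1 - 11/24 = 13/24 = 0.5417
P(|1>) = |beta|^2 = 0.5417

0.5417


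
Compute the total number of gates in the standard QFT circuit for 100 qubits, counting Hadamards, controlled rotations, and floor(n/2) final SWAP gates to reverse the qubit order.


Hadamard gates: 100
Controlled rotations: n*(n-1)/2 = 100*99/2 = 4950
SWAP gates: floor(n/2) = floor(100/2) = 50
Total = 100 + 4950 + 50
= 5100

5100


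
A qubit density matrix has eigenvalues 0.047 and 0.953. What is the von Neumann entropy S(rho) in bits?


S = -p*log2(p) - (1-p)*log2(1-p)
p = 0.0470, 1-p = 0.9530
= -0.0470 * log2(0.0470) - 0.9530 * log2(0.9530)
= -(-0.2073) - (-0.0662)
= 0.2735

0.2735


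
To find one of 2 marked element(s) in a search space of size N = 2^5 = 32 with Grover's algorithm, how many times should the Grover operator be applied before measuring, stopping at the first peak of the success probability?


After j Grover iterations the success probability is P(j) = sin^2((2j+1)*theta), where sin(theta) = sqrt(k/N).
N = 2^5 = 32, k = 2
sin(theta) = sqrt(k/N) = 0.25
theta = arcsin(sqrt(k/N)) = 0.2526802551 rad
P(j) reaches its first maximum when (2j+1)*theta is as close as possible to pi/2, i.e. j = round(pi/(4*theta) - 1/2).
pi/(4*theta) - 1/2 = 2.6083
(For comparison, the common estimate pi/4 * sqrt(N/k) = 3.1416; the exact maximiser is used here.)
Optimal iterations = 3

3


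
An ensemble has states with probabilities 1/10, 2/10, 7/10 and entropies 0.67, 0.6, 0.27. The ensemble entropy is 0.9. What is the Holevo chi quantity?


chi = S(rho) - sum_i p_i * S(rho_i)
Weighted entropy = 1/10 * 0.67 + 2/10 * 0.6 + 7/10 * 0.27
= 0.3760
chi = 0.9 - 0.3760
= 0.5240

0.5240
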